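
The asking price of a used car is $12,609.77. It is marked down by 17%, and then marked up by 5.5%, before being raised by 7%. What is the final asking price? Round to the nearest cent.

Apply the 17% decrease: $12,609.77 × 0.83 = $10466.1091.
Apply the 5.5% increase: $10466.1091 × 1.055 = $11041.7451005.
Apply the 7% increase: $11041.7451005 × 1.07 = $11814.667257535 ≈ $11,814.67.

$11,814.67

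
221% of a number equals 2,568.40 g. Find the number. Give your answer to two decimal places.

1,162.17 g

2,568.40 g ÷ 2.21 ≈ 1,162.17 g.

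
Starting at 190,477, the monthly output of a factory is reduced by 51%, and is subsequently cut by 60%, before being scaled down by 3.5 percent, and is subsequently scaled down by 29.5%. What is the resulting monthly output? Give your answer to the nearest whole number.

25,399

Each change multiplies by a factor: 0.49 × 0.4 × 0.965 × 0.705 = 0.1333437.
190,477 × 0.1333437 = 25398.9079449 ≈ 25,399.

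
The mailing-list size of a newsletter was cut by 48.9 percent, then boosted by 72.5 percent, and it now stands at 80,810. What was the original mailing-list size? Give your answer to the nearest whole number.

The overall multiplier applied was 0.511 × 1.725 = 0.881475.
So the original mailing-list size was 80,810 ÷ 0.881475 ≈ 91,676.

91,676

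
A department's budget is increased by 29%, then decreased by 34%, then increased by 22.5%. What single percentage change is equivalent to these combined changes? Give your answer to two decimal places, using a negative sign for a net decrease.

4.30%

A 29% increase multiplies by 1.29.
Then a 34% decrease: 1.29 × 0.66 = 0.8514.
Then a 22.5% increase: 0.8514 × 1.225 = 1.042965.
Overall factor 1.042965, i.e. 4.30%.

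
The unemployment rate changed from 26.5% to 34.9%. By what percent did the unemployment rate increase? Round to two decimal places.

The change is 34.9 − 26.5 = 8.4 percentage points.
Relative to the original 26.5%, that is 8.4 ÷ 26.5 ≈ 31.70%.
So the unemployment rate rose by 31.70%.

31.70%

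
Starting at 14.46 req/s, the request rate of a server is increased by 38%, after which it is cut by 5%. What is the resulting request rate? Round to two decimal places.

18.96 req/s

Apply the 38% increase: 14.46 × 1.38 = 19.9548.
After the 5% decrease: 19.9548 × 0.95 = 18.95706 ≈ 18.96.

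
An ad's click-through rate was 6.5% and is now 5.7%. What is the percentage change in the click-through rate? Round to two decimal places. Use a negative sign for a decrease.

The change is 5.7 − 6.5 = -0.8 percentage points.
Relative to the original 6.5%, that is -0.8 ÷ 6.5 ≈ -12.31%.

-12.31%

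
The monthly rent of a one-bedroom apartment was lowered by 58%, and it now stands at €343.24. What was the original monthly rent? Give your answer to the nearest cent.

€817.24

The overall multiplier applied was 0.42.
So the original monthly rent was €343.24 ÷ 0.42 ≈ €817.24.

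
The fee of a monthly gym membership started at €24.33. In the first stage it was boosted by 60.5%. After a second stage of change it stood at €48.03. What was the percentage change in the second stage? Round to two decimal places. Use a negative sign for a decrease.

23.00%

After the first stage: €24.33 × 1.605 = €39.04965.
Second-stage multiplier: €48.03 ÷ €39.04965 ≈ 1.229973.
That is a change of 23.00%.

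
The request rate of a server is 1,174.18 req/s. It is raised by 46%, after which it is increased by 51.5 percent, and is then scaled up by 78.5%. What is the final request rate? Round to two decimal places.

Each change multiplies by a factor: 1.46 × 1.515 × 1.785 = 3.9482415.
1,174.18 × 3.9482415 = 4635.94620447 ≈ 4,635.95.

4,635.95 req/s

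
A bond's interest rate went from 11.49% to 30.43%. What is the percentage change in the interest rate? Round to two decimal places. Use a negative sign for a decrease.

164.84%

The change is 30.43 − 11.49 = 18.94 percentage points.
Relative to the original 11.49%, that is 18.94 ÷ 11.49 ≈ 164.84%.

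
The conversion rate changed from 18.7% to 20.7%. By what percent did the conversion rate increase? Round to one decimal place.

The change is 20.7 − 18.7 = 2.0 percentage points.
Relative to the original 18.7%, that is 2.0 ÷ 18.7 ≈ 10.7%.
So the conversion rate rose by 10.7%.

10.7%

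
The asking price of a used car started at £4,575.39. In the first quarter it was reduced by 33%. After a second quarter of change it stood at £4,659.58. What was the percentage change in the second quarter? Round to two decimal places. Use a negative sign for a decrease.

After the first quarter: £4,575.39 × 0.67 = £3065.5113.
Second-quarter multiplier: £4,659.58 ÷ £3065.5113 ≈ 1.520001.
That is a change of 52.00%.

52.00%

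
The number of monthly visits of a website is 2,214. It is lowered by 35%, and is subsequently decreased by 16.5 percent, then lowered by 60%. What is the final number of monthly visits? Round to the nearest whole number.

After the 35% decrease: 2,214 × 0.65 = 1439.1.
Apply the 16.5% decrease: 1439.1 × 0.835 = 1201.6485.
60% decrease: 1201.6485 × 0.4 = 480.6594 ≈ 481.

481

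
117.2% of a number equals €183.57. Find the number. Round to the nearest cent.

€156.63

€183.57 ÷ 1.172 ≈ €156.63.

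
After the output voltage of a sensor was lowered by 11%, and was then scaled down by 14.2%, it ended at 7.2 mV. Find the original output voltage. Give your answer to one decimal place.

9.4 mV

The overall multiplier applied was 0.89 × 0.858 = 0.76362.
So the original output voltage was 7.2 ÷ 0.76362 ≈ 9.4 mV.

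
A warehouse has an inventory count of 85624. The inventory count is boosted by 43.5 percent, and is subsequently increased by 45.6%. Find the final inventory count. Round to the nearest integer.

178899

After the 43.5% increase: 85624 × 1.435 = 122870.44.
Apply the 45.6% increase: 122870.44 × 1.456 = 178899.36064 ≈ 178899.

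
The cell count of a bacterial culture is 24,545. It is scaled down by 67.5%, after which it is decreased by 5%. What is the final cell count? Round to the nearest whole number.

Apply the 67.5% decrease: 24,545 × 0.325 = 7977.125.
Apply the 5% decrease: 7977.125 × 0.95 = 7578.26875 ≈ 7,578.

7,578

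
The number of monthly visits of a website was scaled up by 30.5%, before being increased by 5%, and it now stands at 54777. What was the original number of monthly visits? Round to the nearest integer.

Undoing the 5% increase: 54777 ÷ 1.05 ≈ 52168.571429.
Undoing the 30.5% increase: 52168.571429 ÷ 1.305 ≈ 39976.

39976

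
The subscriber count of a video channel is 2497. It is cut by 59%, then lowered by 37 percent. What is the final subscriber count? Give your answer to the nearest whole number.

59% decrease: 2497 × 0.41 = 1023.77.
After the 37% decrease: 1023.77 × 0.63 = 644.9751 ≈ 645.

645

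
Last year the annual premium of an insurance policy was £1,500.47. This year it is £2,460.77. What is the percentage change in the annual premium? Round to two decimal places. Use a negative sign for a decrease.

64.00%

Change: £2,460.77 − £1,500.47 = £960.30.
Relative to the original: £960.30 ÷ £1,500.47 ≈ 64.00%.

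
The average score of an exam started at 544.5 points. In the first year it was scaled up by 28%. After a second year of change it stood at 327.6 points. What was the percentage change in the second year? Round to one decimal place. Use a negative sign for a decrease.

After the first year: 544.5 × 1.28 = 696.96.
Second-year multiplier: 327.6 ÷ 696.96 ≈ 0.47004.
That is a change of -53.0%.

-53.0%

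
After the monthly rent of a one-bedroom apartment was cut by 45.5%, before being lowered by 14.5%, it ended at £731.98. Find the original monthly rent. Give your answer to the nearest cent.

£1570.86

Undoing the 14.5% decrease: £731.98 ÷ 0.855 ≈ £856.116959.
Undoing the 45.5% decrease: £856.116959 ÷ 0.545 ≈ £1570.86.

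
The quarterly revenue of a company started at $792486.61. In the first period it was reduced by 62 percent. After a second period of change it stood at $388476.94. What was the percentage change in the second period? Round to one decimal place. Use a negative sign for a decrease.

29.0%

After the first period: $792486.61 × 0.38 = $301144.9118.
Second-period multiplier: $388476.94 ÷ $301144.9118 ≈ 1.29.
That is a change of 29.0%.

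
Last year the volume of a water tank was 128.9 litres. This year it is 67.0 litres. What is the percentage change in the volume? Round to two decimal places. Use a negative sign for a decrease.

Change: 67.0 − 128.9 = -61.9.
Relative to the original: -61.9 ÷ 128.9 ≈ -48.02%.

-48.02%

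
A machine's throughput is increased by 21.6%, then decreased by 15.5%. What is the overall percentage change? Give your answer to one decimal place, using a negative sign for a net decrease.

The combined multiplier is 1.216 × 0.845 = 1.02752.
That corresponds to an increase of 2.8%.

2.8%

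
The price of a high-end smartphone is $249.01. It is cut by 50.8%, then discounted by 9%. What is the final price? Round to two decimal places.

Apply the 50.8% decrease: $249.01 × 0.492 = $122.51292.
Apply the 9% decrease: $122.51292 × 0.91 = $111.4867572 ≈ $111.49.

$111.49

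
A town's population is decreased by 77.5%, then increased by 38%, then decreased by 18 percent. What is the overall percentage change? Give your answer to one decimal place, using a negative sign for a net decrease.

The combined multiplier is 0.225 × 1.38 × 0.82 = 0.25461.
That corresponds to a decrease of 74.5%.

-74.5%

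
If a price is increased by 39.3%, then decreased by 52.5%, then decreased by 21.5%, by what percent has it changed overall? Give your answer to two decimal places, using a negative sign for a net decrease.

-48.06%

A 39.3% increase multiplies by 1.393.
Then a 52.5% decrease: 1.393 × 0.475 = 0.661675.
Then a 21.5% decrease: 0.661675 × 0.785 = 0.519414875.
Overall factor 0.519414875, i.e. -48.06%.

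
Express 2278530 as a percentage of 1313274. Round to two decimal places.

173.50%

2278530 ÷ 1313274 ≈ 173.50%.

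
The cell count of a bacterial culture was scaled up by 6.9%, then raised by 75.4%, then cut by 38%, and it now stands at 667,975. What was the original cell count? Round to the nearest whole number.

The overall multiplier applied was 1.069 × 1.754 × 0.62 = 1.16251612.
So the original cell count was 667,975 ÷ 1.16251612 ≈ 574,594.

574,594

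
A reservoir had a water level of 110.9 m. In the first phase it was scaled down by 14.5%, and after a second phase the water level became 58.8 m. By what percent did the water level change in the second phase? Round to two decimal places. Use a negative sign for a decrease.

-37.99%

After the first phase: 110.9 × 0.855 = 94.8195.
Second-phase multiplier: 58.8 ÷ 94.8195 ≈ 0.620126.
That is a change of -37.99%.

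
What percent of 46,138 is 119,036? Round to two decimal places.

258.00%

119,036 ÷ 46,138 ≈ 258.00%.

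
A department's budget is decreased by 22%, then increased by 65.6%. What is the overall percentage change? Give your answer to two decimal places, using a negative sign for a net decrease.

A 22% decrease multiplies by 0.78.
Then a 65.6% increase: 0.78 × 1.656 = 1.29168.
Overall factor 1.29168, i.e. 29.17%.

29.17%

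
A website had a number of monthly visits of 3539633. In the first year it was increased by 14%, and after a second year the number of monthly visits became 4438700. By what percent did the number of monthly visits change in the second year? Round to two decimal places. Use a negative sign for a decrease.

10.00%

After the first year: 3539633 × 1.14 = 4035181.62.
Second-year multiplier: 4438700 ÷ 4035181.62 ≈ 1.1.
That is a change of 10.00%.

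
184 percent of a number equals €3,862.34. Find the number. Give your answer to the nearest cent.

€2,099.10

€3,862.34 ÷ 1.84 ≈ €2,099.10.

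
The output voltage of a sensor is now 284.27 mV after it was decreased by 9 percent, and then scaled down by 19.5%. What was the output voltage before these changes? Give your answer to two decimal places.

Undoing the 19.5% decrease: 284.27 ÷ 0.805 ≈ 353.130435.
Undoing the 9% decrease: 353.130435 ÷ 0.91 ≈ 388.06 mV.

388.06 mV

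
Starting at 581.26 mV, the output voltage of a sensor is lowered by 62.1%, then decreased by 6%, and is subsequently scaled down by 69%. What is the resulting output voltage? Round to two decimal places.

62.1% decrease: 581.26 × 0.379 = 220.29754.
Apply the 6% decrease: 220.29754 × 0.94 = 207.0796876.
69% decrease: 207.0796876 × 0.31 = 64.194703156 ≈ 64.19.

64.19 mV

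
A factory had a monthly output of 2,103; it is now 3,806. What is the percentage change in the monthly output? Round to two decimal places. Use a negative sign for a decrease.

80.98%

Change: 3,806 − 2,103 = 1,703.
Relative to the original: 1,703 ÷ 2,103 ≈ 80.98%.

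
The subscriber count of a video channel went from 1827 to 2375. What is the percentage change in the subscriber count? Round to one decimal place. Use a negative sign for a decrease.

Change: 2375 − 1827 = 548.
Relative to the original: 548 ÷ 1827 ≈ 30.0%.

30.0%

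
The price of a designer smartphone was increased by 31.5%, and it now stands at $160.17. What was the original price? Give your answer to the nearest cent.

$121.80

The overall multiplier applied was 1.315.
So the original price was $160.17 ÷ 1.315 ≈ $121.80.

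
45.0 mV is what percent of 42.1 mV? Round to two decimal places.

45.0 mV ÷ 42.1 mV ≈ 106.89%.

106.89%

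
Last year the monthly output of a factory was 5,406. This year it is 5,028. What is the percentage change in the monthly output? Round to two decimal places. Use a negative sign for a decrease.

-6.99%

Change: 5,028 − 5,406 = -378.
Relative to the original: -378 ÷ 5,406 ≈ -6.99%.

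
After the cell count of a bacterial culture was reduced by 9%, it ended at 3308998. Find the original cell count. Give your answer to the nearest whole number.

3636262

The overall multiplier applied was 0.91.
So the original cell count was 3308998 ÷ 0.91 ≈ 3636262.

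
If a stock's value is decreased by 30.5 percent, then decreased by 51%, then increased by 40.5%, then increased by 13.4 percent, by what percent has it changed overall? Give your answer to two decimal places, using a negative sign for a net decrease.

-45.74%

A 30.5% decrease multiplies by 0.695.
Then a 51% decrease: 0.695 × 0.49 = 0.34055.
Then a 40.5% increase: 0.34055 × 1.405 = 0.47847275.
Then a 13.4% increase: 0.47847275 × 1.134 = 0.5425880985.
Overall factor 0.5425880985, i.e. -45.74%.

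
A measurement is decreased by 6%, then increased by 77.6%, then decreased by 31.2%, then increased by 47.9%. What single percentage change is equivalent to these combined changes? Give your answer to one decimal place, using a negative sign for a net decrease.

69.9%

A 6% decrease multiplies by 0.94.
Then a 77.6% increase: 0.94 × 1.776 = 1.66944.
Then a 31.2% decrease: 1.66944 × 0.688 = 1.14857472.
Then a 47.9% increase: 1.14857472 × 1.479 = 1.69874201088.
Overall factor 1.69874201088, i.e. 69.9%.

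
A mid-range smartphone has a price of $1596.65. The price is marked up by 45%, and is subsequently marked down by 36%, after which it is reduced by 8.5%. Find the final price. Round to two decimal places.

$1355.75

Each change multiplies by a factor: 1.45 × 0.64 × 0.915 = 0.84912.
$1596.65 × 0.84912 = $1355.747448 ≈ $1355.75.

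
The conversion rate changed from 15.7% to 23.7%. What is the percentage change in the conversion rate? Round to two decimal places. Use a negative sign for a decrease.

The change is 23.7 − 15.7 = 8.0 percentage points.
Relative to the original 15.7%, that is 8.0 ÷ 15.7 ≈ 50.96%.

50.96%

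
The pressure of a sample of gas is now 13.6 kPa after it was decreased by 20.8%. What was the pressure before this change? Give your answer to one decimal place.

17.2 kPa

The overall multiplier applied was 0.792.
So the original pressure was 13.6 ÷ 0.792 ≈ 17.2 kPa.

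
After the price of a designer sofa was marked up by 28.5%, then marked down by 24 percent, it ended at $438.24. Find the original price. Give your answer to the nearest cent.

The overall multiplier applied was 1.285 × 0.76 = 0.9766.
So the original price was $438.24 ÷ 0.9766 ≈ $448.74.

$448.74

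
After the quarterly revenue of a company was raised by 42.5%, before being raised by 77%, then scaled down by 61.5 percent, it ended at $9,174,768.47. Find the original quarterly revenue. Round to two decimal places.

Undoing the 61.5% decrease: $9,174,768.47 ÷ 0.385 ≈ $23830567.454545.
Undoing the 77% increase: $23830567.454545 ÷ 1.77 ≈ $13463597.431946.
Undoing the 42.5% increase: $13463597.431946 ÷ 1.425 ≈ $9,448,138.55.

$9,448,138.55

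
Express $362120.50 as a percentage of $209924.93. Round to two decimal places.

172.50%

$362120.50 ÷ $209924.93 ≈ 172.50%.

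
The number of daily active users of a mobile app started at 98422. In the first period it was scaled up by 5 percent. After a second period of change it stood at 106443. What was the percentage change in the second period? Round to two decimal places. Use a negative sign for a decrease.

3.00%

After the first period: 98422 × 1.05 = 103343.1.
Second-period multiplier: 106443 ÷ 103343.1 ≈ 1.029996.
That is a change of 3.00%.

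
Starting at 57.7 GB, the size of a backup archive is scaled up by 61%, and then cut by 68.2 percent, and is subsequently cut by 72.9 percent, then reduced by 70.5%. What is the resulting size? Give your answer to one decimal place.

2.4 GB

Apply the 61% increase: 57.7 × 1.61 = 92.897.
Apply the 68.2% decrease: 92.897 × 0.318 = 29.541246.
Apply the 72.9% decrease: 29.541246 × 0.271 = 8.005677666.
70.5% decrease: 8.005677666 × 0.295 = 2.36167491147 ≈ 2.4.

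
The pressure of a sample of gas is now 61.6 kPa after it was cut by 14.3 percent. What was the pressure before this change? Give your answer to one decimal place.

The overall multiplier applied was 0.857.
So the original pressure was 61.6 ÷ 0.857 ≈ 71.9 kPa.

71.9 kPa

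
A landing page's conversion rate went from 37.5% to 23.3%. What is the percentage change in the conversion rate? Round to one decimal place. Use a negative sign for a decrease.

-37.9%

The change is 23.3 − 37.5 = -14.2 percentage points.
Relative to the original 37.5%, that is -14.2 ÷ 37.5 ≈ -37.9%.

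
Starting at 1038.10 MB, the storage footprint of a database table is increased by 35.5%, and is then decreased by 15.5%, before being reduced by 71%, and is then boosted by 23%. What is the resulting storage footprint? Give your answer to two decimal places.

423.97 MB

After the 35.5% increase: 1038.10 × 1.355 = 1406.6255.
Apply the 15.5% decrease: 1406.6255 × 0.845 = 1188.5985475.
Apply the 71% decrease: 1188.5985475 × 0.29 = 344.693578775.
Apply the 23% increase: 344.693578775 × 1.23 = 423.97310189325 ≈ 423.97.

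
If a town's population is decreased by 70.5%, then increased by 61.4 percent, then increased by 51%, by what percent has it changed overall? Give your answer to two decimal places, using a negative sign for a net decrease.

-28.10%

A 70.5% decrease multiplies by 0.295.
Then a 61.4% increase: 0.295 × 1.614 = 0.47613.
Then a 51% increase: 0.47613 × 1.51 = 0.7189563.
Overall factor 0.7189563, i.e. -28.10%.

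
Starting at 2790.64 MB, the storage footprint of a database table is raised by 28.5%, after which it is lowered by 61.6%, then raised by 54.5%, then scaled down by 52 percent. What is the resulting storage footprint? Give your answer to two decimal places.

After the 28.5% increase: 2790.64 × 1.285 = 3585.9724.
61.6% decrease: 3585.9724 × 0.384 = 1377.0134016.
54.5% increase: 1377.0134016 × 1.545 = 2127.485705472.
After the 52% decrease: 2127.485705472 × 0.48 = 1021.19313862656 ≈ 1021.19.

1021.19 MB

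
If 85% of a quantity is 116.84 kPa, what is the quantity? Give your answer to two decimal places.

116.84 kPa ÷ 0.85 ≈ 137.46 kPa.

137.46 kPa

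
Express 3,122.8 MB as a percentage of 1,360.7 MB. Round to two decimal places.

229.50%

3,122.8 MB ÷ 1,360.7 MB ≈ 229.50%.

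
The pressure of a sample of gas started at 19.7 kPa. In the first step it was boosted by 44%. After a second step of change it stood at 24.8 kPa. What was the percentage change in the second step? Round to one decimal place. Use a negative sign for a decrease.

-12.6%

After the first step: 19.7 × 1.44 = 28.368.
Second-step multiplier: 24.8 ÷ 28.368 ≈ 0.87422.
That is a change of -12.6%.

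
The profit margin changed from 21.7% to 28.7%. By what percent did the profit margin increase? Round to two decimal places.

The change is 28.7 − 21.7 = 7.0 percentage points.
Relative to the original 21.7%, that is 7.0 ÷ 21.7 ≈ 32.26%.
So the profit margin rose by 32.26%.

32.26%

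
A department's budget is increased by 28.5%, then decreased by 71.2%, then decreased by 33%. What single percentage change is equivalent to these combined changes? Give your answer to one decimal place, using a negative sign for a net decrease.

The combined multiplier is 1.285 × 0.288 × 0.67 = 0.2479536.
That corresponds to a decrease of 75.2%.

-75.2%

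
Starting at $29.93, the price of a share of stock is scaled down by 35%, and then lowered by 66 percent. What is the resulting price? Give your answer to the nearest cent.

Apply the 35% decrease: $29.93 × 0.65 = $19.4545.
66% decrease: $19.4545 × 0.34 = $6.61453 ≈ $6.61.

$6.61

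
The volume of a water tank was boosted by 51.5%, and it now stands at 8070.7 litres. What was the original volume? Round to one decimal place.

The overall multiplier applied was 1.515.
So the original volume was 8070.7 ÷ 1.515 ≈ 5327.2 litres.

5327.2 litres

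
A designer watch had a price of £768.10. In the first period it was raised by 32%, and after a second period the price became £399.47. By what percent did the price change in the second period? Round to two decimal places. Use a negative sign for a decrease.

After the first period: £768.10 × 1.32 = £1013.892.
Second-period multiplier: £399.47 ÷ £1013.892 ≈ 0.393997.
That is a change of -60.60%.

-60.60%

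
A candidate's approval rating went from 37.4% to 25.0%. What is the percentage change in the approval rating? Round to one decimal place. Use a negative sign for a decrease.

-33.2%

The change is 25.0 − 37.4 = -12.4 percentage points.
Relative to the original 37.4%, that is -12.4 ÷ 37.4 ≈ -33.2%.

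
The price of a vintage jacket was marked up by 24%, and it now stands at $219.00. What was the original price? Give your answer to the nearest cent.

$176.61

The overall multiplier applied was 1.24.
So the original price was $219.00 ÷ 1.24 ≈ $176.61.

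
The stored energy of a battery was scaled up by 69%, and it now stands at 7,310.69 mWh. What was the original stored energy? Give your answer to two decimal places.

The overall multiplier applied was 1.69.
So the original stored energy was 7,310.69 ÷ 1.69 ≈ 4,325.85 mWh.

4,325.85 mWh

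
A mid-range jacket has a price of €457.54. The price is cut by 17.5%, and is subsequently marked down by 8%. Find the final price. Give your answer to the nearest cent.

Each change multiplies by a factor: 0.825 × 0.92 = 0.759.
€457.54 × 0.759 = €347.27286 ≈ €347.27.

€347.27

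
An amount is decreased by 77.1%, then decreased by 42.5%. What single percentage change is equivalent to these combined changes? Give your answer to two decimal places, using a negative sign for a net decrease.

The combined multiplier is 0.229 × 0.575 = 0.131675.
That corresponds to a decrease of 86.83%.

-86.83%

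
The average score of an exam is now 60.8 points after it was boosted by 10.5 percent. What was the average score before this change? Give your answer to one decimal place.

The overall multiplier applied was 1.105.
So the original average score was 60.8 ÷ 1.105 ≈ 55.0 points.

55.0 points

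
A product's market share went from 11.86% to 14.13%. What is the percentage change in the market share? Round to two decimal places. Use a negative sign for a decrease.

19.14%

The change is 14.13 − 11.86 = 2.27 percentage points.
Relative to the original 11.86%, that is 2.27 ÷ 11.86 ≈ 19.14%.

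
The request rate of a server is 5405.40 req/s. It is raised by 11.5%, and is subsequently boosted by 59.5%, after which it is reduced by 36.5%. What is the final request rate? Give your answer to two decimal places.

6104.32 req/s

After the 11.5% increase: 5405.40 × 1.115 = 6027.021.
59.5% increase: 6027.021 × 1.595 = 9613.098495.
36.5% decrease: 9613.098495 × 0.635 = 6104.317544325 ≈ 6104.32.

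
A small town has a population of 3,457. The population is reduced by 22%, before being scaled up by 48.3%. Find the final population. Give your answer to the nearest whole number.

Each change multiplies by a factor: 0.78 × 1.483 = 1.15674.
3,457 × 1.15674 = 3998.85018 ≈ 3,999.

3,999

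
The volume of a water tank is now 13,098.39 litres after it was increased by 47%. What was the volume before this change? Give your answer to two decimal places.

The overall multiplier applied was 1.47.
So the original volume was 13,098.39 ÷ 1.47 ≈ 8,910.47 litres.

8,910.47 litres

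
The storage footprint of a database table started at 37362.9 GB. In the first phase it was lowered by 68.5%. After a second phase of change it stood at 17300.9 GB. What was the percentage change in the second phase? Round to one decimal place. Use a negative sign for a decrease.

After the first phase: 37362.9 × 0.315 = 11769.3135.
Second-phase multiplier: 17300.9 ÷ 11769.3135 ≈ 1.47.
That is a change of 47.0%.

47.0%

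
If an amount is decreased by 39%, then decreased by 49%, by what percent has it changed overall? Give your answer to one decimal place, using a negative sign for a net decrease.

-68.9%

The combined multiplier is 0.61 × 0.51 = 0.3111.
That corresponds to a decrease of 68.9%.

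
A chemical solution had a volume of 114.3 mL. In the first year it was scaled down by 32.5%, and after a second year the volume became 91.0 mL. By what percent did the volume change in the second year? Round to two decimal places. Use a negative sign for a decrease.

After the first year: 114.3 × 0.675 = 77.1525.
Second-year multiplier: 91.0 ÷ 77.1525 ≈ 1.179482.
That is a change of 17.95%.

17.95%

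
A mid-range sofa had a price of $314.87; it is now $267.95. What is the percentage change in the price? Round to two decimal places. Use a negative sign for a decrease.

Change: $267.95 − $314.87 = -$46.92.
Relative to the original: -$46.92 ÷ $314.87 ≈ -14.90%.

-14.90%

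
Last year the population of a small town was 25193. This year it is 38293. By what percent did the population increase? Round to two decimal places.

52.00%

Change: 38293 − 25193 = 13100.
Relative to the original: 13100 ÷ 25193 ≈ 52.00%.
So the population increased by 52.00%.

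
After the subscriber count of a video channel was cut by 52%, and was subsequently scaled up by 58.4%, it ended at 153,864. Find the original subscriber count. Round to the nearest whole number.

202,367

Undoing the 58.4% increase: 153,864 ÷ 1.584 ≈ 97136.363636.
Undoing the 52% decrease: 97136.363636 ÷ 0.48 ≈ 202,367.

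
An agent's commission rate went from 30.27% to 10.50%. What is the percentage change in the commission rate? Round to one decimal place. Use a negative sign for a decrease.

-65.3%

The change is 10.50 − 30.27 = -19.77 percentage points.
Relative to the original 30.27%, that is -19.77 ÷ 30.27 ≈ -65.3%.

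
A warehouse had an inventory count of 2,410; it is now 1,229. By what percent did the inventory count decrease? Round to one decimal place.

49.0%

Change: 1,229 − 2,410 = -1,181.
Relative to the original: -1,181 ÷ 2,410 ≈ -49.0%.
So the inventory count decreased by 49.0%.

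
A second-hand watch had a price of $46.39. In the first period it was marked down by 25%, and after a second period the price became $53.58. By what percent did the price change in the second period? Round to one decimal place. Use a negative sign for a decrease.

54.0%

After the first period: $46.39 × 0.75 = $34.7925.
Second-period multiplier: $53.58 ÷ $34.7925 ≈ 1.53999.
That is a change of 54.0%.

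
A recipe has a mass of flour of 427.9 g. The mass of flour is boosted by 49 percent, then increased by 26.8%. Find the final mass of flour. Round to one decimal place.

808.4 g

Each change multiplies by a factor: 1.49 × 1.268 = 1.88932.
427.9 × 1.88932 = 808.440028 ≈ 808.4.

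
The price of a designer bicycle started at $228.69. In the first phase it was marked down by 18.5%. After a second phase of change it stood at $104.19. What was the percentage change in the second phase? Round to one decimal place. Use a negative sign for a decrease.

-44.1%

After the first phase: $228.69 × 0.815 = $186.38235.
Second-phase multiplier: $104.19 ÷ $186.38235 ≈ 0.55901.
That is a change of -44.1%.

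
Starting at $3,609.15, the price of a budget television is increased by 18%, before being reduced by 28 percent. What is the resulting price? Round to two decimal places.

$3,066.33

After the 18% increase: $3,609.15 × 1.18 = $4258.797.
28% decrease: $4258.797 × 0.72 = $3066.33384 ≈ $3,066.33.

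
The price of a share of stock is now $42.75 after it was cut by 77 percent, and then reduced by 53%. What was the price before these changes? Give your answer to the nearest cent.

Undoing the 53% decrease: $42.75 ÷ 0.47 ≈ $90.957447.
Undoing the 77% decrease: $90.957447 ÷ 0.23 ≈ $395.47.

$395.47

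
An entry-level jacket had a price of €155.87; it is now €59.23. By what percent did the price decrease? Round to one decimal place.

62.0%

Change: €59.23 − €155.87 = -€96.64.
Relative to the original: -€96.64 ÷ €155.87 ≈ -62.0%.
So the price decreased by 62.0%.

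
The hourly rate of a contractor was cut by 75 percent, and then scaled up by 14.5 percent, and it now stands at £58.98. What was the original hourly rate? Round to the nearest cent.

Undoing the 14.5% increase: £58.98 ÷ 1.145 ≈ £51.510917.
Undoing the 75% decrease: £51.510917 ÷ 0.25 ≈ £206.04.

£206.04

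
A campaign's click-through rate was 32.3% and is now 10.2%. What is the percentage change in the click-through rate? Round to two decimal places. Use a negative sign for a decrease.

The change is 10.2 − 32.3 = -22.1 percentage points.
Relative to the original 32.3%, that is -22.1 ÷ 32.3 ≈ -68.42%.

-68.42%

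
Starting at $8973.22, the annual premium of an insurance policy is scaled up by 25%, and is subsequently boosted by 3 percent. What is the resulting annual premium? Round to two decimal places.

$11553.02

After the 25% increase: $8973.22 × 1.25 = $11216.525.
Apply the 3% increase: $11216.525 × 1.03 = $11553.02075 ≈ $11553.02.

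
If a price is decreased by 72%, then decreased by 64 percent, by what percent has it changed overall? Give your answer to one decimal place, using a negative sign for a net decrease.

A 72% decrease multiplies by 0.28.
Then a 64% decrease: 0.28 × 0.36 = 0.1008.
Overall factor 0.1008, i.e. -89.9%.

-89.9%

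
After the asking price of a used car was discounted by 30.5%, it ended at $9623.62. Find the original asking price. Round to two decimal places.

The overall multiplier applied was 0.695.
So the original asking price was $9623.62 ÷ 0.695 ≈ $13846.94.

$13846.94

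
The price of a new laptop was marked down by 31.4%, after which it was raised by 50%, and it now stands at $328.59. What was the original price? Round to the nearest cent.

$319.33

The overall multiplier applied was 0.686 × 1.5 = 1.029.
So the original price was $328.59 ÷ 1.029 ≈ $319.33.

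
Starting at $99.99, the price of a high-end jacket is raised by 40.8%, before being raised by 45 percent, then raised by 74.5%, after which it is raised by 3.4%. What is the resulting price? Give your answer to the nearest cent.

Each change multiplies by a factor: 1.408 × 1.45 × 1.745 × 1.034 = 3.683720128.
$99.99 × 3.683720128 = $368.33517559872 ≈ $368.34.

$368.34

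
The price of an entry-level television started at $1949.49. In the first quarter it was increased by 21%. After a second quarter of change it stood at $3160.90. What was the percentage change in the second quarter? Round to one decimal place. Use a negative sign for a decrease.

34.0%

After the first quarter: $1949.49 × 1.21 = $2358.8829.
Second-quarter multiplier: $3160.90 ÷ $2358.8829 ≈ 1.34.
That is a change of 34.0%.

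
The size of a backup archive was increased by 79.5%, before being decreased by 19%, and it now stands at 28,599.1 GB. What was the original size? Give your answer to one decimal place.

The overall multiplier applied was 1.795 × 0.81 = 1.45395.
So the original size was 28,599.1 ÷ 1.45395 ≈ 19,669.9 GB.

19,669.9 GB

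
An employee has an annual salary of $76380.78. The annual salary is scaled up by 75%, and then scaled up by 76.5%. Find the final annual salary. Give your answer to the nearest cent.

$235921.13

Each change multiplies by a factor: 1.75 × 1.765 = 3.08875.
$76380.78 × 3.08875 = $235921.134225 ≈ $235921.13.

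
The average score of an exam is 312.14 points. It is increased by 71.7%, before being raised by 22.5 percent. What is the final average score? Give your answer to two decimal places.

656.53 points

Apply the 71.7% increase: 312.14 × 1.717 = 535.94438.
After the 22.5% increase: 535.94438 × 1.225 = 656.5318655 ≈ 656.53.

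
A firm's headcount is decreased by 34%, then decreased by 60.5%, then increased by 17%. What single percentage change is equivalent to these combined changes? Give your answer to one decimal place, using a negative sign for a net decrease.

-69.5%

The combined multiplier is 0.66 × 0.395 × 1.17 = 0.305019.
That corresponds to a decrease of 69.5%.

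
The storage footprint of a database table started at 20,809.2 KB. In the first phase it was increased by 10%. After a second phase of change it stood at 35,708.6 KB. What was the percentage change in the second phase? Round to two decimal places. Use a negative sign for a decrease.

After the first phase: 20,809.2 × 1.1 = 22890.12.
Second-phase multiplier: 35,708.6 ÷ 22890.12 ≈ 1.560001.
That is a change of 56.00%.

56.00%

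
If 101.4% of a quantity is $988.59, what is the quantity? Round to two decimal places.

$974.94

$988.59 ÷ 1.014 ≈ $974.94.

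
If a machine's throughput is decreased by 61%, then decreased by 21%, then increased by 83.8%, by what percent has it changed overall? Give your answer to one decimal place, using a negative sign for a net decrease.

-43.4%

The combined multiplier is 0.39 × 0.79 × 1.838 = 0.5662878.
That corresponds to a decrease of 43.4%.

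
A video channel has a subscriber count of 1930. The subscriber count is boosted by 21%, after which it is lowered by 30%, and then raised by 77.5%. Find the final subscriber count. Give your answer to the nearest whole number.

Apply the 21% increase: 1930 × 1.21 = 2335.3.
30% decrease: 2335.3 × 0.7 = 1634.71.
77.5% increase: 1634.71 × 1.775 = 2901.61025 ≈ 2902.

2902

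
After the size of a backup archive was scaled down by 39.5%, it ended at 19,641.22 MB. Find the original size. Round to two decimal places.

The overall multiplier applied was 0.605.
So the original size was 19,641.22 ÷ 0.605 ≈ 32,464.83 MB.

32,464.83 MB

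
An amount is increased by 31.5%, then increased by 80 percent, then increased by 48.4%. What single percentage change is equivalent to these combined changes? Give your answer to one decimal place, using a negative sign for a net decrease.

The combined multiplier is 1.315 × 1.8 × 1.484 = 3.512628.
That corresponds to an increase of 251.3%.

251.3%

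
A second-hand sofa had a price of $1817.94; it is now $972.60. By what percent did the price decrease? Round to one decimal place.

Change: $972.60 − $1817.94 = -$845.34.
Relative to the original: -$845.34 ÷ $1817.94 ≈ -46.5%.
So the price decreased by 46.5%.

46.5%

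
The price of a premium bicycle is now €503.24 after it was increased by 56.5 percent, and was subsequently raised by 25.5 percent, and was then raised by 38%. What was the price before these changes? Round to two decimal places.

€185.67

Undoing the 38% increase: €503.24 ÷ 1.38 ≈ €364.666667.
Undoing the 25.5% increase: €364.666667 ÷ 1.255 ≈ €290.571049.
Undoing the 56.5% increase: €290.571049 ÷ 1.565 ≈ €185.67.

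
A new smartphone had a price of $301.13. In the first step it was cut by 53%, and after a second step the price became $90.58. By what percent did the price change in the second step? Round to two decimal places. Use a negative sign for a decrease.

-36.00%

After the first step: $301.13 × 0.47 = $141.5311.
Second-step multiplier: $90.58 ÷ $141.5311 ≈ 0.640001.
That is a change of -36.00%.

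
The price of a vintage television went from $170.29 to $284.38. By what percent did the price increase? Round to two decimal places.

Change: $284.38 − $170.29 = $114.09.
Relative to the original: $114.09 ÷ $170.29 ≈ 67.00%.
So the price increased by 67.00%.

67.00%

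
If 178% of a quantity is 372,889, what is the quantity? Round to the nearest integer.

372,889 ÷ 1.78 ≈ 209,488.

209,488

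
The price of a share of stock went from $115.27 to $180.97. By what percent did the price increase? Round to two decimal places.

57.00%

Change: $180.97 − $115.27 = $65.70.
Relative to the original: $65.70 ÷ $115.27 ≈ 57.00%.
So the price increased by 57.00%.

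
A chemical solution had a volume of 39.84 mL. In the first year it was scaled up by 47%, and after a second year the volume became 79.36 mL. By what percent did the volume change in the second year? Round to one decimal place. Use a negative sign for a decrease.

35.5%

After the first year: 39.84 × 1.47 = 58.5648.
Second-year multiplier: 79.36 ÷ 58.5648 ≈ 1.35508.
That is a change of 35.5%.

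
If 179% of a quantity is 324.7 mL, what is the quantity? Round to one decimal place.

181.4 mL

324.7 mL ÷ 1.79 ≈ 181.4 mL.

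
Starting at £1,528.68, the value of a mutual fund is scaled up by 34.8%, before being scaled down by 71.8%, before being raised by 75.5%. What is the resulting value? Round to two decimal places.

£1,019.84

34.8% increase: £1,528.68 × 1.348 = £2060.66064.
71.8% decrease: £2060.66064 × 0.282 = £581.10630048.
Apply the 75.5% increase: £581.10630048 × 1.755 = £1019.8415573424 ≈ £1,019.84.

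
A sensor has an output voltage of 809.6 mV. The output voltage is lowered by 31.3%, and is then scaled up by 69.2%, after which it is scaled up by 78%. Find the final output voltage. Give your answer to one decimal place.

1675.1 mV

After the 31.3% decrease: 809.6 × 0.687 = 556.1952.
69.2% increase: 556.1952 × 1.692 = 941.0822784.
After the 78% increase: 941.0822784 × 1.78 = 1675.126455552 ≈ 1675.1.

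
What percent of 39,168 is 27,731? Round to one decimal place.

70.8%

27,731 ÷ 39,168 ≈ 70.8%.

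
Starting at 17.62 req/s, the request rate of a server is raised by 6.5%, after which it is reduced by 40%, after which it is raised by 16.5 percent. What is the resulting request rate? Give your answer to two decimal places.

Each change multiplies by a factor: 1.065 × 0.6 × 1.165 = 0.744435.
17.62 × 0.744435 = 13.1169447 ≈ 13.12.

13.12 req/s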